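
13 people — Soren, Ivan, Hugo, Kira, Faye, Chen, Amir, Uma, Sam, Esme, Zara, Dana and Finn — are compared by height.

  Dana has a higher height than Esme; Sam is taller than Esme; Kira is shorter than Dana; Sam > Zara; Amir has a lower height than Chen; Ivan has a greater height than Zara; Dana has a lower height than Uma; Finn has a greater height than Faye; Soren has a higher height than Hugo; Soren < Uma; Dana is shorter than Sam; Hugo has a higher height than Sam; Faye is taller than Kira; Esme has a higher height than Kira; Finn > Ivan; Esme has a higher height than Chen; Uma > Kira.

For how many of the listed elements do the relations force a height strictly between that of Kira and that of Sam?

2

Chaining upward from Kira reaches: Esme, Faye, Dana, Finn, Hugo, Soren, Uma.
Chaining downward from Sam reaches: Amir, Chen, Esme, Zara, Dana.
Strictly between Kira and Sam are those in both lists: Esme, Dana — 2 elements.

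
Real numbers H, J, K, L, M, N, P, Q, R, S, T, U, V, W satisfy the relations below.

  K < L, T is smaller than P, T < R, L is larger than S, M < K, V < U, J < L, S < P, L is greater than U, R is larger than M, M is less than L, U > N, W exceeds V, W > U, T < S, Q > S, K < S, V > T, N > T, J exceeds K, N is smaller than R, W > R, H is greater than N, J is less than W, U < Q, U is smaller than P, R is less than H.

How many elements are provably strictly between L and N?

Chaining upward from N reaches: R, U, Q, W, H, P.
Chaining downward from L reaches: T, M, V, K, J, S, U.
Strictly between N and L are those in both lists: U — 1 element.

1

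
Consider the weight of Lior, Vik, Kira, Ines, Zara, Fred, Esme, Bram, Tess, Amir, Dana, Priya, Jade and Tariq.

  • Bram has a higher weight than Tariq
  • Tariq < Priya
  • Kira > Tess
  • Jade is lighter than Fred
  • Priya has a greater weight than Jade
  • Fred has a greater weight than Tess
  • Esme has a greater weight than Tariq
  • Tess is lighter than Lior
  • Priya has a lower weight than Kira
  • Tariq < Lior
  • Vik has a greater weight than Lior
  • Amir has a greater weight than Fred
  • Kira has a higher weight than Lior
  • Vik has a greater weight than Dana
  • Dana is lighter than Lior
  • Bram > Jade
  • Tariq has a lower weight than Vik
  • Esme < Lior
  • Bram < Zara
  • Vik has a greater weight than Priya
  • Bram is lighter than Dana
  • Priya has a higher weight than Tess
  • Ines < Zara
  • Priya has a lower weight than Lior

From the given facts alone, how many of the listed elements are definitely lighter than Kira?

Directly below Kira: Tess, Priya, Lior.
One step further: Tariq, Jade, Esme, Dana (7 so far).
One step further: Bram (8 so far).
Nothing else is reachable below Kira; 8 in all.

8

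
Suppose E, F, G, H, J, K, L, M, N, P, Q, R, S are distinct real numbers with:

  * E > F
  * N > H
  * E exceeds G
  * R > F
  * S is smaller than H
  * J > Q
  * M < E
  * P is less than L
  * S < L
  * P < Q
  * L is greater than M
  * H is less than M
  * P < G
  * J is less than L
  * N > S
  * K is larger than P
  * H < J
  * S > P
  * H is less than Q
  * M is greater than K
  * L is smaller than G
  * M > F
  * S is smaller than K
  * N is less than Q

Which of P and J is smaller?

P < S < H < N < Q < J, by transitivity through S, H, N, Q.
So P < J; P is the smaller of the two.

P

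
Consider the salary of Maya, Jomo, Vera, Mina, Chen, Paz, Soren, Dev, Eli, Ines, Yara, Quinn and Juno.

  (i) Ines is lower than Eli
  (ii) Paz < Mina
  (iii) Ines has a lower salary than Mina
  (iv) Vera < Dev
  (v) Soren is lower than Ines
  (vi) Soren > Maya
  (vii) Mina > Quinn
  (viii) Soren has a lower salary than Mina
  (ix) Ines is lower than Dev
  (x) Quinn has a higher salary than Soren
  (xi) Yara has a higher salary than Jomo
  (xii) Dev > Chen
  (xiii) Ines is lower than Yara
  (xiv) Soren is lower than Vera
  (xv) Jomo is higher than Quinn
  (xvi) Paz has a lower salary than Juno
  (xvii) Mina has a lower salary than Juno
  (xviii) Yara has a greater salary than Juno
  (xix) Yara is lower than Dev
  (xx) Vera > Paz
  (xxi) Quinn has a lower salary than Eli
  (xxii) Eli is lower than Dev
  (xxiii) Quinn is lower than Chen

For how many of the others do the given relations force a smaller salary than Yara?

8

From Yara the given relations immediately reach Ines, Juno, Jomo.
From those, Paz, Soren, Quinn, Mina — 7 in total.
From those, Maya — 8 in total.
No other element is forced below Yara by the given relations, so the count is 8.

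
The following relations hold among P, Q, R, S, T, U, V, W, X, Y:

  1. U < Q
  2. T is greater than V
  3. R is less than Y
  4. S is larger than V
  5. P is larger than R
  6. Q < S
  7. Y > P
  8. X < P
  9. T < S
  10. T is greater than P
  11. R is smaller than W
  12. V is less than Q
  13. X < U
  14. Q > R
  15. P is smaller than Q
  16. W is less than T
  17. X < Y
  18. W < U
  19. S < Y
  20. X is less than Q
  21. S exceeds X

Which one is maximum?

Chaining downward from Y: directly below it, X, R, P, S; then V, Q, T; then W, U.
That covers every other element, and nothing is given above Y, so Y is the maximum.

Y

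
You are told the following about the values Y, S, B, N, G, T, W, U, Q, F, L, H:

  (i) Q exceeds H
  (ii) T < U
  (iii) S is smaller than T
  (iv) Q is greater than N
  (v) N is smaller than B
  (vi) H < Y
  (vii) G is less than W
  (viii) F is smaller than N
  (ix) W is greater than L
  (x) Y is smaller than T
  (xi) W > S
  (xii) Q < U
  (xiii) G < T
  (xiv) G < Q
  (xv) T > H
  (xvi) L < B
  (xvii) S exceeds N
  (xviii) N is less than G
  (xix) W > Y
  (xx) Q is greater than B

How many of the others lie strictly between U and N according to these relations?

5

Chaining upward from N reaches: B, G, S, T, Q, W.
Chaining downward from U reaches: F, L, H, Y, B, G, S, T, Q.
Strictly between N and U are those in both lists: B, G, S, T, Q — 5 elements.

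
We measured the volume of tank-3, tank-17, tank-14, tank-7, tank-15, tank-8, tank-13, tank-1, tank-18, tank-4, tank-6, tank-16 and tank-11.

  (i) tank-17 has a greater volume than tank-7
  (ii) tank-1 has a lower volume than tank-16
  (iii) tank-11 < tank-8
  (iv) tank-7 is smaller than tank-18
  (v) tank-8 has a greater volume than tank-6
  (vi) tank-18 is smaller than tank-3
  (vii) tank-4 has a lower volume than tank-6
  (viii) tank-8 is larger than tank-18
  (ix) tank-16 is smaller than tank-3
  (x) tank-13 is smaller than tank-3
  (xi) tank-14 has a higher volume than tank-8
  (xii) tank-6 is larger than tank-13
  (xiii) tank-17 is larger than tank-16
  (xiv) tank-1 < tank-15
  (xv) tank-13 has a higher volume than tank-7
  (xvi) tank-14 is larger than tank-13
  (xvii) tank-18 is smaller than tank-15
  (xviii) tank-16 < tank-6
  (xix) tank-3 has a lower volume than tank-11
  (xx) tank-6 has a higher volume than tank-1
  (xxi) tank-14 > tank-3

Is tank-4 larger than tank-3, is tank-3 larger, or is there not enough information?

Following every chain through tank-3: above tank-3 we get tank-11, tank-8, tank-14; below tank-3 we get tank-7, tank-1, tank-13, tank-16, tank-18.
tank-4 is not reached, and no chain runs the other way from tank-4 to tank-3.
So the given relations leave the order of tank-3 and tank-4 undetermined.

undetermined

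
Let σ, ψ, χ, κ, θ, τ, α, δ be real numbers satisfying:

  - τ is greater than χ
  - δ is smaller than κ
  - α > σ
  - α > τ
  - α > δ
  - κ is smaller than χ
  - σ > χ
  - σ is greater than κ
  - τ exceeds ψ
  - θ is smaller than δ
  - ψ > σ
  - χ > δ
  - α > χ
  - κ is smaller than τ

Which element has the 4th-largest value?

The consecutive relations fix a unique order: θ < δ < κ < χ < σ < ψ < τ < α.
Counting 4 from the largest end gives σ.

σ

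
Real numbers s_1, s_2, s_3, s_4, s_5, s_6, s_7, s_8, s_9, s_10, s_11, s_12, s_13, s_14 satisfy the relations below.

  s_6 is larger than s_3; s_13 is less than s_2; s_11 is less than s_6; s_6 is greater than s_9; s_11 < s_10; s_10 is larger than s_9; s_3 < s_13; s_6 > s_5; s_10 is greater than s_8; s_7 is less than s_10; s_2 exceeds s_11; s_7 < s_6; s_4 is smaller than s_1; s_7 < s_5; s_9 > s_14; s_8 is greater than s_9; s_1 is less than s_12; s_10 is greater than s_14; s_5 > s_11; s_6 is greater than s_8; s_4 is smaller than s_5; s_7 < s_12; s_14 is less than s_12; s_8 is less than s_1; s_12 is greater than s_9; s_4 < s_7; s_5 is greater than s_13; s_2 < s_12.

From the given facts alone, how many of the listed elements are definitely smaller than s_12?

10

Directly below s_12: s_14, s_9, s_2, s_7, s_1.
One step further: s_4, s_13, s_11, s_8 (9 so far).
One step further: s_3 (10 so far).
Nothing else is reachable below s_12; 10 in all.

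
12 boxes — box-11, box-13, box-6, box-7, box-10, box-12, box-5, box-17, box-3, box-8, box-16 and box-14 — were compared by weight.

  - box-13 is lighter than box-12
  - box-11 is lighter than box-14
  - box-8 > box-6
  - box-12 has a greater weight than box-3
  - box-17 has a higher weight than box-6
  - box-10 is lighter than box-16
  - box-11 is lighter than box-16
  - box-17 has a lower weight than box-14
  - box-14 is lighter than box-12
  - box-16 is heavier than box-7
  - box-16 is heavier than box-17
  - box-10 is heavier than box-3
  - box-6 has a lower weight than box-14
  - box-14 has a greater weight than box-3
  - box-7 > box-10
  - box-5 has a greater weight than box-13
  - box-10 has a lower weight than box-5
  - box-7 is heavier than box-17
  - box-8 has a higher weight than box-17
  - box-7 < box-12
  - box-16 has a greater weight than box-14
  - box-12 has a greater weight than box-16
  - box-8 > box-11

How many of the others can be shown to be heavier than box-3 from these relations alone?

The elements the relations force above box-3 are box-10, box-14, box-7, box-5, box-16, box-12 — no chain reaches any other.
That is 6.

6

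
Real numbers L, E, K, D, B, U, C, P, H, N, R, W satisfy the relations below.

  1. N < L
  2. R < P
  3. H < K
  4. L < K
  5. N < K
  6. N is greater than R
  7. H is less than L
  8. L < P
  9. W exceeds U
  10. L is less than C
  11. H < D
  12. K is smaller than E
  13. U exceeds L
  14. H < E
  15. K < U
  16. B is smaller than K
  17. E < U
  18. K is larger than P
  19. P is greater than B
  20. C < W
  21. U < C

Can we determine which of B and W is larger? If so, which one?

B < P and P < K give B < K.
With K < E: B < P < K < E.
Then E < U extends the chain to U.
With U < C: B < P < K < E < U < C.
With C < W: B < P < K < E < U < C < W.
So W is larger.

W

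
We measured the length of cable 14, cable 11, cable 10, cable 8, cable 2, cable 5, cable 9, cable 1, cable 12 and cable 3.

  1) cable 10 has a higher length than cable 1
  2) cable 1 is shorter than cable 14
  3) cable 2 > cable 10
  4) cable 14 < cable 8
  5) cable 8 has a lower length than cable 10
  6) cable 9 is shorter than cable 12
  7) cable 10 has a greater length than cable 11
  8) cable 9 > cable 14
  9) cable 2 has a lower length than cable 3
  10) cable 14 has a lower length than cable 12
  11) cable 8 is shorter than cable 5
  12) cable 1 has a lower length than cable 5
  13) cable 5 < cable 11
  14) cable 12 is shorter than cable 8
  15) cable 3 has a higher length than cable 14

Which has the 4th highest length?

The consecutive relations fix a unique order: cable 1 < cable 14 < cable 9 < cable 12 < cable 8 < cable 5 < cable 11 < cable 10 < cable 2 < cable 3.
Counting 4 from the largest end gives cable 11.

cable 11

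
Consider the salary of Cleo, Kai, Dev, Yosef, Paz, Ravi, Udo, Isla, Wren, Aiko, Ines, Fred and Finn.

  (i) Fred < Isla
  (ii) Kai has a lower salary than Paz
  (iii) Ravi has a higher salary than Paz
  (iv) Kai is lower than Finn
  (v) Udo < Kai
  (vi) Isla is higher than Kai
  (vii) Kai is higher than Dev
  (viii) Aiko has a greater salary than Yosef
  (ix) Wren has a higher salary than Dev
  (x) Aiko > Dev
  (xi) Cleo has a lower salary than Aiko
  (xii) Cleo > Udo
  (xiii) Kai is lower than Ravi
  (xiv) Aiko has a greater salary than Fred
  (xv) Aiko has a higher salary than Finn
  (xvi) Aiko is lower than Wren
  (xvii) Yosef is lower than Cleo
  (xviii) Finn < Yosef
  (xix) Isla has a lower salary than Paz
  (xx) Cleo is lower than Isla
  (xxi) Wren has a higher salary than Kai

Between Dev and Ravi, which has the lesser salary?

Dev

The relevant relations are Dev < Kai; Kai < Finn; Finn < Yosef; Yosef < Cleo; Cleo < Isla; Isla < Paz; Paz < Ravi.
Chaining these gives Dev < Kai < Finn < Yosef < Cleo < Isla < Paz < Ravi.
So Dev < Ravi; Dev is the lower of the two.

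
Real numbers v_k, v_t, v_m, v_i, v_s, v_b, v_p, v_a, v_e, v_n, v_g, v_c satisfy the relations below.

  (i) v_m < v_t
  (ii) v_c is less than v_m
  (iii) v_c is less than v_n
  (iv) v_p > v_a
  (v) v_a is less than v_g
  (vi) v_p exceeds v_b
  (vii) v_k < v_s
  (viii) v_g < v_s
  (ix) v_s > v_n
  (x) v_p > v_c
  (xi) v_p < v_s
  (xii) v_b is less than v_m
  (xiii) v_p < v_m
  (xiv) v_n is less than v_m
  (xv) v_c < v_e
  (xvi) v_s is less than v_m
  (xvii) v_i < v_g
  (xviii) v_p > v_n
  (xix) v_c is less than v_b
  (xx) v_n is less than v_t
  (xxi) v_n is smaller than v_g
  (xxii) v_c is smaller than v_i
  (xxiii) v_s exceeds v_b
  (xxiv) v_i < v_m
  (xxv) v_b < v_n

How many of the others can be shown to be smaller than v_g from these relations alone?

From v_g the given relations immediately reach v_a, v_n, v_i.
From those, v_c, v_b — 5 in total.
No other element is forced below v_g by the given relations, so the count is 5.

5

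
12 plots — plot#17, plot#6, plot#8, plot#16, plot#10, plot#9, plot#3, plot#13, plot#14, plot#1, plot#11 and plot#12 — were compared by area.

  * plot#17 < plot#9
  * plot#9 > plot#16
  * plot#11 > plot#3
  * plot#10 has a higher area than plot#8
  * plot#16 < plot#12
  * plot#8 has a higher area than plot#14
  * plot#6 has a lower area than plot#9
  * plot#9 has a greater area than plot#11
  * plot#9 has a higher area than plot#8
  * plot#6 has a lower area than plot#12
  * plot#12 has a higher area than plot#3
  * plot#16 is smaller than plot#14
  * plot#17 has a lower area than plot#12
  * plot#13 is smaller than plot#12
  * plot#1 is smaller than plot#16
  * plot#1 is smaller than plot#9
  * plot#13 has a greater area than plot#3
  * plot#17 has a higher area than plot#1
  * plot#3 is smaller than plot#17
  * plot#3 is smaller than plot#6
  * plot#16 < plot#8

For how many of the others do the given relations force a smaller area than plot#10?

4

From plot#10 the given relations immediately reach plot#8.
From those, plot#16, plot#14 — 3 in total.
From those, plot#1 — 4 in total.
Nothing else is reachable below plot#10; 4 in all.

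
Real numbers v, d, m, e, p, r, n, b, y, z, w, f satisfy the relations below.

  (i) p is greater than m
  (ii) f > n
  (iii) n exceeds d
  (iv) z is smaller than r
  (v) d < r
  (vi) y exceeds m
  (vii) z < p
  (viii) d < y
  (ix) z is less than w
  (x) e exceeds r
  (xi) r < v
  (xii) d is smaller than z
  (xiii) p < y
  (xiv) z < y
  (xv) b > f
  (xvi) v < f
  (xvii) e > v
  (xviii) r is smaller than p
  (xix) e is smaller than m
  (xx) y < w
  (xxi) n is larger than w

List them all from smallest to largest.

Nothing is placed below d, so it is least; from there d < z; z < r; r < v; v < e; e < m; m < p; p < y; y < w; w < n; n < f; f < b, each given directly.

d < z < r < v < e < m < p < y < w < n < f < b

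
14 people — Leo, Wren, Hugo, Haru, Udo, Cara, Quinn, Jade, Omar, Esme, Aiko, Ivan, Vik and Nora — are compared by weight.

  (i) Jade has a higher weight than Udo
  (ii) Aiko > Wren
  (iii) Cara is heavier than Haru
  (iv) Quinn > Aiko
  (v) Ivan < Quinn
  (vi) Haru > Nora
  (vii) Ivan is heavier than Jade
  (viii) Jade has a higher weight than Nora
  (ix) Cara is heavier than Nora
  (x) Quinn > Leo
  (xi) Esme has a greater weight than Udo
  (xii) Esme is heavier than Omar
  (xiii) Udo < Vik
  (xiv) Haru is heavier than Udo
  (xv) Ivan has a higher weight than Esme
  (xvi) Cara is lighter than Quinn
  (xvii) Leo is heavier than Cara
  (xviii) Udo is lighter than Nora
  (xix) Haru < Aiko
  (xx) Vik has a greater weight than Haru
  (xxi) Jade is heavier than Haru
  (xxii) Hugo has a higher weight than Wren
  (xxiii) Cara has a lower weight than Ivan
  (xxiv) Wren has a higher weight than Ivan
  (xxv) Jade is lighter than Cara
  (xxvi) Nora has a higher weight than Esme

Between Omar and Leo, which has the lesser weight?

The relevant relations are Omar < Esme; Esme < Nora; Nora < Jade; Jade < Cara; Cara < Leo.
Together: Omar < Esme < Nora < Jade < Cara < Leo.
So Omar < Leo; Omar is the lighter of the two.

Omar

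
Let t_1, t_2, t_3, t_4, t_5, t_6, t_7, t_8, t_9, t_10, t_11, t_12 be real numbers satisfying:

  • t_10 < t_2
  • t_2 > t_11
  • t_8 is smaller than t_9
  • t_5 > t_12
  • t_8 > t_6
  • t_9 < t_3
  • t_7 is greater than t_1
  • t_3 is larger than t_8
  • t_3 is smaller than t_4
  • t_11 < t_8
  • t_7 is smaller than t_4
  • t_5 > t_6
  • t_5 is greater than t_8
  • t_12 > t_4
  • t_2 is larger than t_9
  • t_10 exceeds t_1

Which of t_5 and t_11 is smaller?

t_11

Link the given pairs in sequence: t_11 < t_8; t_8 < t_3; t_3 < t_4; t_4 < t_12; t_12 < t_5.
Chaining these gives t_11 < t_8 < t_3 < t_4 < t_12 < t_5.
So t_11 < t_5; t_11 is the smaller of the two.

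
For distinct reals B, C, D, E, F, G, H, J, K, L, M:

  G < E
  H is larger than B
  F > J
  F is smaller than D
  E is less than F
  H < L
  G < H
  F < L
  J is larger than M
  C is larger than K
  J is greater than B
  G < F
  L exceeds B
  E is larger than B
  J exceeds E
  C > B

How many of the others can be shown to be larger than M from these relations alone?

4

The elements the relations force above M are J, F, D, L — no chain reaches any other.
That is 4.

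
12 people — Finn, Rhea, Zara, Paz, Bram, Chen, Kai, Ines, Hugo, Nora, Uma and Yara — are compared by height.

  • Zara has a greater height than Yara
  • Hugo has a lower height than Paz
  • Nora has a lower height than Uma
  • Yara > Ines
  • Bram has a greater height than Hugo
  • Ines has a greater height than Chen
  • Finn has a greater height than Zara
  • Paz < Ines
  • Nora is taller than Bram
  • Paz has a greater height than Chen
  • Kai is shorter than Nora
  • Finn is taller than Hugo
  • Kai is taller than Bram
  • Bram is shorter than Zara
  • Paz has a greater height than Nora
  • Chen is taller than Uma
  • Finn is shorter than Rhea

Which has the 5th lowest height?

Piecing the relations together gives one ordering: Hugo < Bram < Kai < Nora < Uma < Chen < Paz < Ines < Yara < Zara < Finn < Rhea.
The 5th smallest is Uma.

Uma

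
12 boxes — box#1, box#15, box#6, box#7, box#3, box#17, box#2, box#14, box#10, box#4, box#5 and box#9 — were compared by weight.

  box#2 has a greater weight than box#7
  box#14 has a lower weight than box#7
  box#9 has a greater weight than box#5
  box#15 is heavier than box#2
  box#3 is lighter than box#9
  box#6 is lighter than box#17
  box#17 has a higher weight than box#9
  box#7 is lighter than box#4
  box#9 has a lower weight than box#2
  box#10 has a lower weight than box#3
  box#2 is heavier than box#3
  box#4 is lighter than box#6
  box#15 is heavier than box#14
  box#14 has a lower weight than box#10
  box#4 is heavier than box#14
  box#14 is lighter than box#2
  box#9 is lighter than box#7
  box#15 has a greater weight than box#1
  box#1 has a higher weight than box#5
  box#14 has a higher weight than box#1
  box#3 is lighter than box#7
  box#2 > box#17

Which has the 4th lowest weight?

box#10

The consecutive relations fix a unique order: box#5 < box#1 < box#14 < box#10 < box#3 < box#9 < box#7 < box#4 < box#6 < box#17 < box#2 < box#15.
The 4th smallest is box#10.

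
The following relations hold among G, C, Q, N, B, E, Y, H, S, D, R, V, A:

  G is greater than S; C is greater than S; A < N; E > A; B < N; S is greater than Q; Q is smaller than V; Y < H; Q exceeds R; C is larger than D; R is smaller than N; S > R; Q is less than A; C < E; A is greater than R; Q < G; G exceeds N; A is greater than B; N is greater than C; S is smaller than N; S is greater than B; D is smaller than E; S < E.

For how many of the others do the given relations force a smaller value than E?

7

The elements the relations force below E are R, B, Q, S, A, D, C — no chain reaches any other.
That is 7.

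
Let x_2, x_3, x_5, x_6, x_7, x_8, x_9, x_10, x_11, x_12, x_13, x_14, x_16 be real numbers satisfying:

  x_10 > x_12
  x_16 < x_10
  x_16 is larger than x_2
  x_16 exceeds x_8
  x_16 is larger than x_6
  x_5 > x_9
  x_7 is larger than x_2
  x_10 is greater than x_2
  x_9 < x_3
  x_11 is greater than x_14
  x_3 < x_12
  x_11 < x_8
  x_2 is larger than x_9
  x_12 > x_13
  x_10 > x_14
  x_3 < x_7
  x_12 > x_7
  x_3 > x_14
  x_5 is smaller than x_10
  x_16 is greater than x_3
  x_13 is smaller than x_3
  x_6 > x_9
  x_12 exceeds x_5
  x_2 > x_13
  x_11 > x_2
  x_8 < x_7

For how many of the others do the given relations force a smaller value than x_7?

Directly below x_7: x_2, x_3, x_8.
One step further: x_13, x_9, x_14, x_11 (7 so far).
Nothing else is reachable below x_7; 7 in all.

7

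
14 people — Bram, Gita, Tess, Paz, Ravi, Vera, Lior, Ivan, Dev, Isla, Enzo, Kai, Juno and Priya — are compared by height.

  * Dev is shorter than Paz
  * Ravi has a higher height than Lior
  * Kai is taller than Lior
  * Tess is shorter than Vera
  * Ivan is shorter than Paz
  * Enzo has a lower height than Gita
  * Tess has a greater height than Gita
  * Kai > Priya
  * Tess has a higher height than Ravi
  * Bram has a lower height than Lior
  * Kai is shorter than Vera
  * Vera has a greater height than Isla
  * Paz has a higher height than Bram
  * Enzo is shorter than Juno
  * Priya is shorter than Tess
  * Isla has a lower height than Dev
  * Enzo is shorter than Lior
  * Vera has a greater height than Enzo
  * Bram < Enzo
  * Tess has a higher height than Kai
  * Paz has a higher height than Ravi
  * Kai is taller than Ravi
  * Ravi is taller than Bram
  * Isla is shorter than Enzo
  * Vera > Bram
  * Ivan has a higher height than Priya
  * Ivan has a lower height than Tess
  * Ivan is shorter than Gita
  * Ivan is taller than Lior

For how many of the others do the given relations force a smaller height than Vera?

Directly below Vera: Bram, Isla, Enzo, Kai, Tess.
One step further: Priya, Lior, Ravi, Ivan, Gita (10 so far).
Nothing else is reachable below Vera; 10 in all.

10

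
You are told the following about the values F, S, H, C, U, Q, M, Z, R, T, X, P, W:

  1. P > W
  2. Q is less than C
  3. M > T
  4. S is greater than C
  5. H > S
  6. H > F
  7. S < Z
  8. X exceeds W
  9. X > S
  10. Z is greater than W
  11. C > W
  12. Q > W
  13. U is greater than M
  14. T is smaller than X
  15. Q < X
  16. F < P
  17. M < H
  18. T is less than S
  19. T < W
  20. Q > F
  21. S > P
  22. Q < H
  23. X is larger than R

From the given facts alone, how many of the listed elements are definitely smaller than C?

4

The elements the relations force below C are T, F, W, Q — no chain reaches any other.
That is 4.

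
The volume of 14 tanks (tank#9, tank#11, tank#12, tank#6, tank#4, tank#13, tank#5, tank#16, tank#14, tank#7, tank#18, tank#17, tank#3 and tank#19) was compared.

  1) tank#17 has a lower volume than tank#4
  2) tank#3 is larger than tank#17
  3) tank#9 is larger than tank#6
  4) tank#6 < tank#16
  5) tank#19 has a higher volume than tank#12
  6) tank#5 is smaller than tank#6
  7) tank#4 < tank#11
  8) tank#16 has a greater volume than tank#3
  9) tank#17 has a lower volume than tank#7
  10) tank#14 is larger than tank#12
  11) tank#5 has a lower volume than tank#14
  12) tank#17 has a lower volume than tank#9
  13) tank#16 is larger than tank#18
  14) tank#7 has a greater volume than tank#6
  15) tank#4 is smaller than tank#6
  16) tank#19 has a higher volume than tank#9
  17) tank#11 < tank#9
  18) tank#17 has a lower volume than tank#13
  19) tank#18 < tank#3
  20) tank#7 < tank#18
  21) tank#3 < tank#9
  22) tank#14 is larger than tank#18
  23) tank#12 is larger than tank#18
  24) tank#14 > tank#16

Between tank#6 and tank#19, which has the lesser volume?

Chaining the given relations: tank#6 < tank#7 < tank#18 < tank#3 < tank#9 < tank#19.
So tank#6 < tank#19; tank#6 is the smaller of the two.

tank#6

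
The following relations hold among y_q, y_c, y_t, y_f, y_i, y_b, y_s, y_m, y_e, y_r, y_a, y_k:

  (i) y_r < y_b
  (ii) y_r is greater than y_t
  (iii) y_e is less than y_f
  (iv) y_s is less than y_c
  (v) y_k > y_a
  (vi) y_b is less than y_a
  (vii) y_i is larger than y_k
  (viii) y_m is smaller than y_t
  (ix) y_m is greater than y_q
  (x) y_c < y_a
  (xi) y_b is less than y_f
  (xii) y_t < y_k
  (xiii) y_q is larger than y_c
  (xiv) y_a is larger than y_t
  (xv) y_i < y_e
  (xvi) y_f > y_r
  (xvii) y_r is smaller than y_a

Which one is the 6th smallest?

The consecutive relations fix a unique order: y_s < y_c < y_q < y_m < y_t < y_r < y_b < y_a < y_k < y_i < y_e < y_f.
The 6th smallest is y_r.

y_r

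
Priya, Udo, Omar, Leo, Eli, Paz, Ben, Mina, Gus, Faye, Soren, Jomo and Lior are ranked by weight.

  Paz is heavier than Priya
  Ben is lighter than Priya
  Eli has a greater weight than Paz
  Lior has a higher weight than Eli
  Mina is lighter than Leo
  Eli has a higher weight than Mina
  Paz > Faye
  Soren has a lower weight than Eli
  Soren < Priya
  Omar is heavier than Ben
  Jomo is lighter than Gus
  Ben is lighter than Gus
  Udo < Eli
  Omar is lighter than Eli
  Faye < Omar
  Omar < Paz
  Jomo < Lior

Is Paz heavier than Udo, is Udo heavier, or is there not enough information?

undetermined

Following every chain through Udo: above Udo we get Eli, Lior.
Paz is not reached, and no chain runs the other way from Paz to Udo.
So the given relations leave the order of Udo and Paz undetermined.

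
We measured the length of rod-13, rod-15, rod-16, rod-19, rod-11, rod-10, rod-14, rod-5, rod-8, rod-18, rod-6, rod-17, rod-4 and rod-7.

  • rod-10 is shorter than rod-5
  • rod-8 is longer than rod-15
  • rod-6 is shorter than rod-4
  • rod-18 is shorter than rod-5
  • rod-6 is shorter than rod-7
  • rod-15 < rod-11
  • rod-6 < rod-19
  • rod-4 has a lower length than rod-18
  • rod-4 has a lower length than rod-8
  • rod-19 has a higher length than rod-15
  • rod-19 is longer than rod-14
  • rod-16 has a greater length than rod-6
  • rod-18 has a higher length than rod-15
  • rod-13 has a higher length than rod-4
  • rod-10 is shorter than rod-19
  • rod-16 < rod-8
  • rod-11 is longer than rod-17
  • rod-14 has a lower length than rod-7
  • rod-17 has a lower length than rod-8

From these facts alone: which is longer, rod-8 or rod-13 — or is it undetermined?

undetermined

Following every chain through rod-13: below rod-13 we get rod-6, rod-4.
rod-8 is not reached, and no chain runs the other way from rod-8 to rod-13.
So the given relations leave the order of rod-13 and rod-8 undetermined.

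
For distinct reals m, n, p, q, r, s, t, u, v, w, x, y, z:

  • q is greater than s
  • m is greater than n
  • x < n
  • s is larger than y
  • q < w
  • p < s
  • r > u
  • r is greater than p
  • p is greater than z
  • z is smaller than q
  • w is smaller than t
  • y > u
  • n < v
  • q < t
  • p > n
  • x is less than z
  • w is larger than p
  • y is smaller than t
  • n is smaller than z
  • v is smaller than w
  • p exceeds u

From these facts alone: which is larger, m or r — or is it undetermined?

Following every chain through m: below m we get x, n.
r is not reached, and no chain runs the other way from r to m.
So the given relations leave the order of m and r undetermined.

undetermined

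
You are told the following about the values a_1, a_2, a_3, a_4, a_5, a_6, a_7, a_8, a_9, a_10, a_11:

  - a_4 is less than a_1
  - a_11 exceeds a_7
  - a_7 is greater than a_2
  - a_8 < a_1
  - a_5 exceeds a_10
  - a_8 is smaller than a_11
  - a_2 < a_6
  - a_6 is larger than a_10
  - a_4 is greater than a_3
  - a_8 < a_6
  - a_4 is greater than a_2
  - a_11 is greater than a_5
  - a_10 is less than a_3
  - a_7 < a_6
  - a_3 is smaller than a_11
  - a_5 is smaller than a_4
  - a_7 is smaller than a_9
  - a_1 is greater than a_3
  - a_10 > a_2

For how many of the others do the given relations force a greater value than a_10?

The elements the relations force above a_10 are a_3, a_6, a_5, a_4, a_1, a_11 — no chain reaches any other.
That is 6.

6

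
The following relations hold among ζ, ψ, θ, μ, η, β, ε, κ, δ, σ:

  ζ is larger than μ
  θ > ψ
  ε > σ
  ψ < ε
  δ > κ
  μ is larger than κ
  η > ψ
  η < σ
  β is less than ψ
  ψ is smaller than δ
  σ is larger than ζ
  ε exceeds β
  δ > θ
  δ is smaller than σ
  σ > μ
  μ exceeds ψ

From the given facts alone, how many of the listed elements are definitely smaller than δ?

Directly below δ: ψ, θ, κ.
One step further: β (4 so far).
No other element is forced below δ by the given relations, so the count is 4.

4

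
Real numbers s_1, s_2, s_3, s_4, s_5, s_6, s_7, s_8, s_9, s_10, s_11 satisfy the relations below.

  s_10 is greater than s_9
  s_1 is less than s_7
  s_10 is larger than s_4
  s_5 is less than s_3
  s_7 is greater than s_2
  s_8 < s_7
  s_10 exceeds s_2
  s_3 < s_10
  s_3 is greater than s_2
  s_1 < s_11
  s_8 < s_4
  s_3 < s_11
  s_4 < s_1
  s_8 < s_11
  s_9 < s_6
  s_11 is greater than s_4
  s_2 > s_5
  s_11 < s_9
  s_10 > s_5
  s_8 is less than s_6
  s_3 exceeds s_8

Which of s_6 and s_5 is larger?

The relevant relations are s_5 < s_2; s_2 < s_3; s_3 < s_11; s_11 < s_9; s_9 < s_6.
Chaining these gives s_5 < s_2 < s_3 < s_11 < s_9 < s_6.
So s_5 < s_6; s_6 is the larger of the two.

s_6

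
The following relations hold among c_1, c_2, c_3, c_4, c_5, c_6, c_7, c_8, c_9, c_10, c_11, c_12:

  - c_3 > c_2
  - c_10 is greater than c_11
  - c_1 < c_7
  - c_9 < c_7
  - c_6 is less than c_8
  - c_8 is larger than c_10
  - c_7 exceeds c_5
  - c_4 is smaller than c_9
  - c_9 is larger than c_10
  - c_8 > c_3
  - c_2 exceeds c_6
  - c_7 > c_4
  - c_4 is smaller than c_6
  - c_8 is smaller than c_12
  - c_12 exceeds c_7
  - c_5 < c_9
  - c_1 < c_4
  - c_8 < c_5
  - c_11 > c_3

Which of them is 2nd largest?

The consecutive relations fix a unique order: c_1 < c_4 < c_6 < c_2 < c_3 < c_11 < c_10 < c_8 < c_5 < c_9 < c_7 < c_12.
The 2nd largest is c_7.

c_7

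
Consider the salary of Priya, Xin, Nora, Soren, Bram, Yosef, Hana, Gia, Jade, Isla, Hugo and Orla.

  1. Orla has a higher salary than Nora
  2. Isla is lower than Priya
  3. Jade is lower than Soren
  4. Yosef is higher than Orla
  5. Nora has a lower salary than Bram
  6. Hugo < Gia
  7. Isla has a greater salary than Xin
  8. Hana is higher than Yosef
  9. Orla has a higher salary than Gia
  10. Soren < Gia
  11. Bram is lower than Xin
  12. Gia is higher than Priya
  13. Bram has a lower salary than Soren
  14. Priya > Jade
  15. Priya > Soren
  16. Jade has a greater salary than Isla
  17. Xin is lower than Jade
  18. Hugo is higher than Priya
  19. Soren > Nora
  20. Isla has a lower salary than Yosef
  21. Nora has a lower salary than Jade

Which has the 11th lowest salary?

The consecutive relations fix a unique order: Nora < Bram < Xin < Isla < Jade < Soren < Priya < Hugo < Gia < Orla < Yosef < Hana.
Counting 11 from the smallest end gives Yosef.

Yosef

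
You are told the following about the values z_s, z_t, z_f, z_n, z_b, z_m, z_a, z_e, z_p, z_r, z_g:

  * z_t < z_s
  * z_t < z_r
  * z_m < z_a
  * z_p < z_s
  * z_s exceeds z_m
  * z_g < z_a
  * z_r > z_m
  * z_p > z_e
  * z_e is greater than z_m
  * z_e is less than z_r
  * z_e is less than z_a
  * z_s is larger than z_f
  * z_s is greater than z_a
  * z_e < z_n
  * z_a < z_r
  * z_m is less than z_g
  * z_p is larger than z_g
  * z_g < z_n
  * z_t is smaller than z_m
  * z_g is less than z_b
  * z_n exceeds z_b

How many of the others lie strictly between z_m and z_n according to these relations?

3

The relations place z_m below z_n. An element lies strictly between them when it is forced above z_m and also forced below z_n.
Above z_m: {z_e, z_g, z_a, z_b, z_p, z_r, z_s}. Below z_n: {z_t, z_e, z_g, z_b}.
Intersection: {z_e, z_g, z_b} — 3.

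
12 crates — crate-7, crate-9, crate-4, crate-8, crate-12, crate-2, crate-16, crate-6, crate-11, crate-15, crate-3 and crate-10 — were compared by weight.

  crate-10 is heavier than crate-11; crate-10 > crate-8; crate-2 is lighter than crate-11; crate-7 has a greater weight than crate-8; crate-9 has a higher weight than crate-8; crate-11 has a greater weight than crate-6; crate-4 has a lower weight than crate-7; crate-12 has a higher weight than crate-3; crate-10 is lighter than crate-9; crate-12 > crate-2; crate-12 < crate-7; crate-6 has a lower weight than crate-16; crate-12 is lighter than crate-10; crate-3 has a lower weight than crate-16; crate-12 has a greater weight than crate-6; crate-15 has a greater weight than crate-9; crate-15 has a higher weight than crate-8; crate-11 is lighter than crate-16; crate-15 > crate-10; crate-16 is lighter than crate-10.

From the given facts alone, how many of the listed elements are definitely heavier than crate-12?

Directly above crate-12: crate-7, crate-10.
One step further: crate-9, crate-15 (4 so far).
No other element is forced above crate-12 by the given relations, so the count is 4.

4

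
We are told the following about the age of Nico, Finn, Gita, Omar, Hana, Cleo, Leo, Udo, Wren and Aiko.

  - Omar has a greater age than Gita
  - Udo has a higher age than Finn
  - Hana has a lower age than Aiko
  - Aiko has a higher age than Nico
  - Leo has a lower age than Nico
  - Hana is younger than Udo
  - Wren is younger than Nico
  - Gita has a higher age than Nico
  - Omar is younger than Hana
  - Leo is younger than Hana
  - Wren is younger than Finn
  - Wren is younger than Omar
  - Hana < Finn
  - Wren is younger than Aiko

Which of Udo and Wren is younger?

Wren

Wren < Nico and Nico < Gita give Wren < Gita.
With Gita < Omar: Wren < Nico < Gita < Omar.
With Omar < Hana: Wren < Nico < Gita < Omar < Hana.
With Hana < Finn: Wren < Nico < Gita < Omar < Hana < Finn.
Then Finn < Udo extends the chain to Udo.
So Wren < Udo; Wren is the younger of the two.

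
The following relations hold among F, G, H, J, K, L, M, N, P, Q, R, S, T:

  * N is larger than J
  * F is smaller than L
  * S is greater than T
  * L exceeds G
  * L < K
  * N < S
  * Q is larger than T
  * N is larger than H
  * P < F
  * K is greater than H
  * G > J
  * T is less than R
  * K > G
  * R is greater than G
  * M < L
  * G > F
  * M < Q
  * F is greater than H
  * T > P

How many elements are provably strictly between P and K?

3

The relations place P below K. An element lies strictly between them when it is forced above P and also forced below K.
Above P: {T, F, G, L, Q, R, S}. Below K: {H, J, F, G, M, L}.
Intersection: {F, G, L} — 3.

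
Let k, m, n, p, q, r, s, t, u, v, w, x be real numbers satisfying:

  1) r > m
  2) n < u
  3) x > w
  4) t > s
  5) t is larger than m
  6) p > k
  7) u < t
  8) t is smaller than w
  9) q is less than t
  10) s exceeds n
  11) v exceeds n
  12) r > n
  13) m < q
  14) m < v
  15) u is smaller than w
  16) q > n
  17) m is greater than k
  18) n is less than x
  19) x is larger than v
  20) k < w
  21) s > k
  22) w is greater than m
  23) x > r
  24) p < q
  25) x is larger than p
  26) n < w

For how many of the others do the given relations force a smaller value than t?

7

Directly below t: m, q, u, s.
One step further: n, k, p (7 so far).
Nothing else is reachable below t; 7 in all.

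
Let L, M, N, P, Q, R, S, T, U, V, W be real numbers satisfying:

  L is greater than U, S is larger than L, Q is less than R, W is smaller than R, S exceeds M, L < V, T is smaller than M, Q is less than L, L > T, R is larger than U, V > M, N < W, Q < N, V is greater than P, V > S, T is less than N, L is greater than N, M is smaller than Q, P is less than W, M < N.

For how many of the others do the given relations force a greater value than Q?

6

From Q the given relations immediately reach N, L, R.
From those, W, S, V — 6 in total.
Nothing else is reachable above Q; 6 in all.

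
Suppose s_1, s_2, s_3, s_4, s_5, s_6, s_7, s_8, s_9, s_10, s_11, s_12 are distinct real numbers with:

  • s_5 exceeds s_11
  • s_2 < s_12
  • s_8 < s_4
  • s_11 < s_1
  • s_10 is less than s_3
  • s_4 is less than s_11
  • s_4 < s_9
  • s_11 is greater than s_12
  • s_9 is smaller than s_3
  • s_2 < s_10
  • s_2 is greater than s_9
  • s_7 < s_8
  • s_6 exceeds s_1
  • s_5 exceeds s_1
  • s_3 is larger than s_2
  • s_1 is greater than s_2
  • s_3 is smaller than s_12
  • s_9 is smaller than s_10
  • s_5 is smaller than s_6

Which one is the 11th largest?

The consecutive relations fix a unique order: s_7 < s_8 < s_4 < s_9 < s_2 < s_10 < s_3 < s_12 < s_11 < s_1 < s_5 < s_6.
Counting 11 from the largest end gives s_8.

s_8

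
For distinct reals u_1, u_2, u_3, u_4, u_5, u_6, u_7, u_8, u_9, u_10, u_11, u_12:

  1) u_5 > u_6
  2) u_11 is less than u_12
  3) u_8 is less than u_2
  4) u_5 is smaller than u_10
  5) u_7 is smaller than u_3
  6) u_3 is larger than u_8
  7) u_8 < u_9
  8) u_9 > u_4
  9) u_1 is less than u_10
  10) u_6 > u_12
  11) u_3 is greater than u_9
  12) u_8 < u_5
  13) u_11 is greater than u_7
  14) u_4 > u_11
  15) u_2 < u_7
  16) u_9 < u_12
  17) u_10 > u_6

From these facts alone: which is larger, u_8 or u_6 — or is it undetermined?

u_6

u_8 < u_2 and u_2 < u_7 give u_8 < u_7.
With u_7 < u_11: u_8 < u_2 < u_7 < u_11.
Then u_11 < u_4 extends the chain to u_4.
Then u_4 < u_9 extends the chain to u_9.
With u_9 < u_12: u_8 < u_2 < u_7 < u_11 < u_4 < u_9 < u_12.
With u_12 < u_6: u_8 < u_2 < u_7 < u_11 < u_4 < u_9 < u_12 < u_6.
So u_6 is larger.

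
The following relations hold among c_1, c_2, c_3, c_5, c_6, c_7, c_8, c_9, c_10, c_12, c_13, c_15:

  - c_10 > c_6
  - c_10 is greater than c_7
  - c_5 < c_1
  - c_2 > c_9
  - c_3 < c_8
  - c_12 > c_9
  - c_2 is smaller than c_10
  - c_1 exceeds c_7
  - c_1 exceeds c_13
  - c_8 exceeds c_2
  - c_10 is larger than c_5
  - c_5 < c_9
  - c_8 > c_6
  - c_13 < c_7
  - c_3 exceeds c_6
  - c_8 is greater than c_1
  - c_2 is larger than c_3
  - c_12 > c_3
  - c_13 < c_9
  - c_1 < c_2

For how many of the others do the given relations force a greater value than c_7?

Directly above c_7: c_1, c_10.
One step further: c_2, c_8 (4 so far).
Nothing else is reachable above c_7; 4 in all.

4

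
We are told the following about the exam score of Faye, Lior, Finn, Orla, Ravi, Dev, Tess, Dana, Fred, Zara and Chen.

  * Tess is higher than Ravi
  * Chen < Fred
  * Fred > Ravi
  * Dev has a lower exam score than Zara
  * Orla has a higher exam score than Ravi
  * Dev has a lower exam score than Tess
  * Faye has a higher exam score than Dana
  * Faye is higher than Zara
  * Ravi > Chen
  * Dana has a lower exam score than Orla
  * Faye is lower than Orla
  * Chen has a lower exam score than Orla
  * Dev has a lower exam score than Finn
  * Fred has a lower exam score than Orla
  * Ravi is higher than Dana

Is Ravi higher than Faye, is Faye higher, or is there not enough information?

Following every chain through Ravi: above Ravi we get Fred, Orla, Tess; below Ravi we get Chen, Dana.
Faye is not reached, and no chain runs the other way from Faye to Ravi.
So the given relations leave the order of Ravi and Faye undetermined.

undetermined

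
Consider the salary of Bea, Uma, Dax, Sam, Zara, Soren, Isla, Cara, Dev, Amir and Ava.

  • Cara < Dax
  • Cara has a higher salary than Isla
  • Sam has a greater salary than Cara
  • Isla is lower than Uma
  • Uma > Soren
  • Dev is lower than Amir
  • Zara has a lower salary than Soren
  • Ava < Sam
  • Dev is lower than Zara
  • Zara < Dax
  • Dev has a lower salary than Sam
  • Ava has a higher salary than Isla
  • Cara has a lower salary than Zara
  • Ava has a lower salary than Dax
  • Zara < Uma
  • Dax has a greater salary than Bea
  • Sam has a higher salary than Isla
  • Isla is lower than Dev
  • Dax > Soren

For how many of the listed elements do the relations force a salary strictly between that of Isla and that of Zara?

2

The relations place Isla below Zara. An element lies strictly between them when it is forced above Isla and also forced below Zara.
Above Isla: {Cara, Dev, Ava, Sam, Amir, Soren, Uma, Dax}. Below Zara: {Cara, Dev}.
Intersection: {Cara, Dev} — 2.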